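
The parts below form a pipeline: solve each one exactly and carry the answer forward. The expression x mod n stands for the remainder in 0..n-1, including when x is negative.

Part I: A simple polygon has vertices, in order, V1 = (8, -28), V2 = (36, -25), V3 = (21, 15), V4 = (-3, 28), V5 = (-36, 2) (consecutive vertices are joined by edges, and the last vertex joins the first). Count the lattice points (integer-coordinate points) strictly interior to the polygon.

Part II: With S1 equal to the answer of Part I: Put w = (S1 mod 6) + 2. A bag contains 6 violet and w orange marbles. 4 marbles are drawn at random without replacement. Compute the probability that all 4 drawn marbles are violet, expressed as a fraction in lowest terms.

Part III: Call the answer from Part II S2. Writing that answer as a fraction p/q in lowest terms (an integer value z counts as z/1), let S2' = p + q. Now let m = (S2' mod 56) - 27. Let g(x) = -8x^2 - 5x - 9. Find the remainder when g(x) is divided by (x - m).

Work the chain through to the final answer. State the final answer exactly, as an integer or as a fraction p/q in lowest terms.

Part I: cross terms: (8*-25 - 36*-28)=808, (36*15 - 21*-25)=1065, (21*28 - -3*15)=633, (-3*2 - -36*28)=1002, (-36*-28 - 8*2)=992; twice the area = |4500| = 4500; area = 2250; boundary points = 1 + 5 + 1 + 1 + 2 = 10; strictly interior points = area - boundary/2 + 1 = 2246; answer 2246
Part II: S1 = 2246; w = 4; total draws C(10,4) = 210; favorable C(6,4) = 15; P = 1/14; answer 1/14
Part III: S2 = 1/14; threaded value p + q = 15; m = -12; remainder = value at the root: -8*(-12)^2 - 5*(-12)^1 - 9 = (-1152) + (60) + (-9) = -1101; answer -1101

-1101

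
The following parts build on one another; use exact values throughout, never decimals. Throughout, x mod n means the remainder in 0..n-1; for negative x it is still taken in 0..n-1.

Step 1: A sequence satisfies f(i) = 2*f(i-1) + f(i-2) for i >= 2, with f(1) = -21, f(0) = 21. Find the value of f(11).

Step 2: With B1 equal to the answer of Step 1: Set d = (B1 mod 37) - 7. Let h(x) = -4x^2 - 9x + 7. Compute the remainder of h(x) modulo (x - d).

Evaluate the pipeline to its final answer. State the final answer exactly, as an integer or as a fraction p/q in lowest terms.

-56

Step 1: f(2) = 2*(-21) + 1*(21) = -21; iterating: f(2)=-21, f(3)=-63, f(4)=-147, f(5)=-357, f(6)=-861, f(7)=-2079, f(8)=-5019, f(9)=-12117, f(10)=-29253, f(11)=-70623; answer -70623
Step 2: B1 = -70623; d = 3; remainder = value at the root: -4*(3)^2 - 9*(3)^1 + 7 = (-36) + (-27) + (7) = -56; answer -56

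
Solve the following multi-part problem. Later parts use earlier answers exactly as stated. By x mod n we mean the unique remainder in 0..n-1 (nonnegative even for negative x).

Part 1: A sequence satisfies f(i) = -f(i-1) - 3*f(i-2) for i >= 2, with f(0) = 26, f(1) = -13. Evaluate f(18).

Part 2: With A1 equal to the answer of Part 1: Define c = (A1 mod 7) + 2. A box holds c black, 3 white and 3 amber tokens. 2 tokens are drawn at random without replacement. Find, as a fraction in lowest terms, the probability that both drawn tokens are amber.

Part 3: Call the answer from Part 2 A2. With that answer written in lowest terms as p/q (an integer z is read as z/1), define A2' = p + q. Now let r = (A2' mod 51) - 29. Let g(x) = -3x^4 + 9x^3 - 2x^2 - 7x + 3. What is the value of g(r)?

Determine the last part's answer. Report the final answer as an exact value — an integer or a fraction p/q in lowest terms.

Part 1: f(2) = -1*(-13) - 3*(26) = -65; iterating: f(2)=-65, f(3)=104, f(4)=91, f(5)=-403, f(6)=130, f(7)=1079, f(8)=-1469, f(9)=-1768, f(10)=6175, f(11)=-871, f(12)=-17654, f(13)=20267, f(14)=32695, f(15)=-93496, f(16)=-4589, f(17)=285077, f(18)=-271310; answer -271310
Part 2: A1 = -271310; c = 5; total draws C(11,2) = 55; favorable C(3,2) = 3; P = 3/55; answer 3/55
Part 3: A2 = 3/55; threaded value p + q = 58; r = -22; -3*(-22)^4 + 9*(-22)^3 - 2*(-22)^2 - 7*(-22)^1 + 3 = (-702768) + (-95832) + (-968) + (154) + (3) = -799411; answer -799411

-799411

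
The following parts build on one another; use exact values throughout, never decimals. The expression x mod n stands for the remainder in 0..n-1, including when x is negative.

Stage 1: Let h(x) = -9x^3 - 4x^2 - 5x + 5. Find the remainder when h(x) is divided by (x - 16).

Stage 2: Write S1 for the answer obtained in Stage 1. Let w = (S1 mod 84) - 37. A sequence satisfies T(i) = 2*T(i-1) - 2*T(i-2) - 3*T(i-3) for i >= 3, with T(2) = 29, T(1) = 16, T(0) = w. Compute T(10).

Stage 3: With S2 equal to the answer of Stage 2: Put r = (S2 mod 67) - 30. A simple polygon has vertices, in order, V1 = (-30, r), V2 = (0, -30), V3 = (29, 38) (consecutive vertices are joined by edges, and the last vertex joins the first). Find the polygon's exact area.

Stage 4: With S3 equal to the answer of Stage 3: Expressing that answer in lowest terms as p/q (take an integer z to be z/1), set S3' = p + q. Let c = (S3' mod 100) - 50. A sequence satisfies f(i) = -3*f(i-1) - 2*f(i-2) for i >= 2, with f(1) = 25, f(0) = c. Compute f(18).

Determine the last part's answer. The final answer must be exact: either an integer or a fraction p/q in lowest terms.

-3145729

Stage 1: remainder = value at the root: -9*(16)^3 - 4*(16)^2 - 5*(16)^1 + 5 = (-36864) + (-1024) + (-80) + (5) = -37963; answer -37963
Stage 2: S1 = -37963; w = -32; T(3) = 2*(29) - 2*(16) - 3*(-32) = 122; iterating: T(3)=122, T(4)=138, T(5)=-55, T(6)=-752, T(7)=-1808, T(8)=-1947, T(9)=1978, T(10)=13274; answer 13274
Stage 3: S2 = 13274; r = -22; cross terms: (-30*-30 - 0*-22)=900, (0*38 - 29*-30)=870, (29*-22 - -30*38)=502; twice the area = |2272| = 2272; area = 1136; answer 1136
Stage 4: S3 = 1136; threaded value p + q = 1137; c = -13; f(2) = -3*(25) - 2*(-13) = -49; iterating: f(2)=-49, f(3)=97, f(4)=-193, f(5)=385, f(6)=-769, f(7)=1537, f(8)=-3073, f(9)=6145, f(10)=-12289, f(11)=24577, f(12)=-49153, f(13)=98305, f(14)=-196609, f(15)=393217, f(16)=-786433, f(17)=1572865, f(18)=-3145729; answer -3145729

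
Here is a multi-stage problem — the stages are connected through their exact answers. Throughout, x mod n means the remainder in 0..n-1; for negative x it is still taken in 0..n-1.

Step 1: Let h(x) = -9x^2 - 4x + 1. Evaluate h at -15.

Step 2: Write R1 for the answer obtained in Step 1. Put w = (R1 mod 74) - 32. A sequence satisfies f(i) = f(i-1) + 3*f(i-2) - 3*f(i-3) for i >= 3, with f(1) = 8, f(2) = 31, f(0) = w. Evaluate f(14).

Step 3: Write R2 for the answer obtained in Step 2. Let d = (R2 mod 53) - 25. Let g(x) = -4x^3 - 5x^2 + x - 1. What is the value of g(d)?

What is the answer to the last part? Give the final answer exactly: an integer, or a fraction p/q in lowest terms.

Step 1: -9*(-15)^2 - 4*(-15)^1 + 1 = (-2025) + (60) + (1) = -1964; answer -1964
Step 2: R1 = -1964; w = 2; f(3) = 1*(31) + 3*(8) - 3*(2) = 49; iterating: f(3)=49, f(4)=118, f(5)=172, f(6)=379, f(7)=541, f(8)=1162, f(9)=1648, f(10)=3511, f(11)=4969, f(12)=10558, f(13)=14932, f(14)=31699; answer 31699
Step 3: R2 = 31699; d = -20; -4*(-20)^3 - 5*(-20)^2 + 1*(-20)^1 - 1 = (32000) + (-2000) + (-20) + (-1) = 29979; answer 29979

29979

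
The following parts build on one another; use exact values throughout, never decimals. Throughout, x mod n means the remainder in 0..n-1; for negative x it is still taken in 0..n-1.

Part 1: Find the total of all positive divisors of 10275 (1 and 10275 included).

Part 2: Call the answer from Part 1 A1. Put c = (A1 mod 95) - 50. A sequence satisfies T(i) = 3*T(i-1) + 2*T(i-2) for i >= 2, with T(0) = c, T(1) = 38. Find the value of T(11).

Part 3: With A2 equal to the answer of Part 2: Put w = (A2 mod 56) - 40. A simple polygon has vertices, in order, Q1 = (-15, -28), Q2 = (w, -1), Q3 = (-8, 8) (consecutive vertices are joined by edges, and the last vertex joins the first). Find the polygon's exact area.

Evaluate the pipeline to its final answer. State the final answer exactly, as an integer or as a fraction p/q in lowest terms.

Part 1: 10275 = 3 * 5^2 * 137; sigma = (1 + 3) * (1 + 5 + 25) * (1 + 137) = 4 * 31 * 138 = 17112; answer 17112
Part 2: A1 = 17112; c = -38; T(2) = 3*(38) + 2*(-38) = 38; iterating: T(2)=38, T(3)=190, T(4)=646, T(5)=2318, T(6)=8246, T(7)=29374, T(8)=104614, T(9)=372590, T(10)=1326998, T(11)=4726174; answer 4726174
Part 3: A2 = 4726174; w = 14; cross terms: (-15*-1 - 14*-28)=407, (14*8 - -8*-1)=104, (-8*-28 - -15*8)=344; twice the area = |855| = 855; area = 855/2; answer 855/2

855/2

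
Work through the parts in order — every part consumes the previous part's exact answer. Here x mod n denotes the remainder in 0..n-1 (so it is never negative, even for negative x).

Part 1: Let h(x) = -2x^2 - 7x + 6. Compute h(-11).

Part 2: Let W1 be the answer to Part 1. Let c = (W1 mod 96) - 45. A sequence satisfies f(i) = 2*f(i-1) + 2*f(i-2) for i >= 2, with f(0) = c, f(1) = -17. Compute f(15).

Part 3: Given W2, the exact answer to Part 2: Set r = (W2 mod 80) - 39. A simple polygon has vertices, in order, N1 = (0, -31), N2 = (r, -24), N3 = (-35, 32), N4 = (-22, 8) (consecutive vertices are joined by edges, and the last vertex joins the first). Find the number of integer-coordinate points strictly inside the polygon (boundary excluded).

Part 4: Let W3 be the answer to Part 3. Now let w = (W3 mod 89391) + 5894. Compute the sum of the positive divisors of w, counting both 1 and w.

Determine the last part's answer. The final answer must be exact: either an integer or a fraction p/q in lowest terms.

Part 1: -2*(-11)^2 - 7*(-11)^1 + 6 = (-242) + (77) + (6) = -159; answer -159
Part 2: W1 = -159; c = -12; f(2) = 2*(-17) + 2*(-12) = -58; iterating: f(2)=-58, f(3)=-150, f(4)=-416, f(5)=-1132, f(6)=-3096, f(7)=-8456, f(8)=-23104, f(9)=-63120, f(10)=-172448, f(11)=-471136, f(12)=-1287168, f(13)=-3516608, f(14)=-9607552, f(15)=-26248320; answer -26248320
Part 3: W2 = -26248320; r = -39; cross terms: (0*-24 - -39*-31)=-1209, (-39*32 - -35*-24)=-2088, (-35*8 - -22*32)=424, (-22*-31 - 0*8)=682; twice the area = |-2191| = 2191; area = 2191/2; boundary points = 1 + 4 + 1 + 1 = 7; strictly interior points = area - boundary/2 + 1 = 1093; answer 1093
Part 4: W3 = 1093; w = 6987; 6987 = 3 * 17 * 137; sigma = (1 + 3) * (1 + 17) * (1 + 137) = 4 * 18 * 138 = 9936; answer 9936

9936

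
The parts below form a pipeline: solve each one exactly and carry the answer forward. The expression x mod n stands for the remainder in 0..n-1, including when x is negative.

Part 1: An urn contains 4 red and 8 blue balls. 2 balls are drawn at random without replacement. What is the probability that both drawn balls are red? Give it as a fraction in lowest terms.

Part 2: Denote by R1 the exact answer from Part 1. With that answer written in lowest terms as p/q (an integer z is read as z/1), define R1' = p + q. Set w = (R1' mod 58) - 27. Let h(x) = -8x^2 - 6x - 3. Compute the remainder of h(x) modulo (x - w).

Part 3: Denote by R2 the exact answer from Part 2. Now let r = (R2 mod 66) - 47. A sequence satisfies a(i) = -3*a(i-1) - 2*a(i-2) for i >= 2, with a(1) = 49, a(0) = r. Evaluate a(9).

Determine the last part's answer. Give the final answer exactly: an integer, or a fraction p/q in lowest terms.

2599

Part 1: total draws C(12,2) = 66; favorable C(4,2) = 6; P = 1/11; answer 1/11
Part 2: R1 = 1/11; threaded value p + q = 12; w = -15; remainder = value at the root: -8*(-15)^2 - 6*(-15)^1 - 3 = (-1800) + (90) + (-3) = -1713; answer -1713
Part 3: R2 = -1713; r = -44; a(2) = -3*(49) - 2*(-44) = -59; iterating: a(2)=-59, a(3)=79, a(4)=-119, a(5)=199, a(6)=-359, a(7)=679, a(8)=-1319, a(9)=2599; answer 2599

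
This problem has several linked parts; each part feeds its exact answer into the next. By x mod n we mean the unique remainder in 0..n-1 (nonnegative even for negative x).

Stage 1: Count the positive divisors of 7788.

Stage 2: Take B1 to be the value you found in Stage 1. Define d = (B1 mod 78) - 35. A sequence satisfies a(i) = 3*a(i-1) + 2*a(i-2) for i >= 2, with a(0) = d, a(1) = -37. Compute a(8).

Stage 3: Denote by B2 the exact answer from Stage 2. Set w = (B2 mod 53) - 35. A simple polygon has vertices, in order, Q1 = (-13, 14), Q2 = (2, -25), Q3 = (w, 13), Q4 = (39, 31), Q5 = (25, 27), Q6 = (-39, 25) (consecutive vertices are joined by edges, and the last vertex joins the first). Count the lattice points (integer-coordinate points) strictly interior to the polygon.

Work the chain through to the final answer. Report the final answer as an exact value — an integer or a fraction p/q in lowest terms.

883

Stage 1: 7788 = 2^2 * 3 * 11 * 59; number of divisors = (2+1) * (1+1) * (1+1) * (1+1) = 24; answer 24
Stage 2: B1 = 24; d = -11; a(2) = 3*(-37) + 2*(-11) = -133; iterating: a(2)=-133, a(3)=-473, a(4)=-1685, a(5)=-6001, a(6)=-21373, a(7)=-76121, a(8)=-271109; answer -271109
Stage 3: B2 = -271109; w = 4; cross terms: (-13*-25 - 2*14)=297, (2*13 - 4*-25)=126, (4*31 - 39*13)=-383, (39*27 - 25*31)=278, (25*25 - -39*27)=1678, (-39*14 - -13*25)=-221; twice the area = |1775| = 1775; area = 1775/2; boundary points = 3 + 2 + 1 + 2 + 2 + 1 = 11; strictly interior points = area - boundary/2 + 1 = 883; answer 883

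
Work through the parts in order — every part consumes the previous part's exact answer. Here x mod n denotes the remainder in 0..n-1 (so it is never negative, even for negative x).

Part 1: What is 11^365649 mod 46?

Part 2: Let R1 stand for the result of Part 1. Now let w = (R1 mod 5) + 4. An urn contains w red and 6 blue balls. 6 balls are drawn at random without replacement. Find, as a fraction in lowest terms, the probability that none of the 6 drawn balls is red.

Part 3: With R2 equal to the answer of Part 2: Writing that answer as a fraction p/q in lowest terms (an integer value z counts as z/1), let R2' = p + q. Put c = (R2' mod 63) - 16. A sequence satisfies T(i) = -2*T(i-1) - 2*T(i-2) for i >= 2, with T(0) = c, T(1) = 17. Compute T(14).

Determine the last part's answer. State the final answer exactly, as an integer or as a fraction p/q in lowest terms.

Part 1: squarings mod 46: 11^1=11, 11^2=29, 11^4=13, 11^8=31, 11^16=41, 11^32=25, 11^64=27, 11^128=39, 11^256=3, 11^512=9, 11^1024=35, 11^2048=29, 11^4096=13, 11^8192=31, 11^16384=41, 11^32768=25, 11^65536=27, 11^131072=39, 11^262144=3; 11^365649 = 11^1 * 11^16 * 11^64 * 11^1024 * 11^4096 * 11^32768 * 11^65536 * 11^262144 = 19 (mod 46); answer 19
Part 2: R1 = 19; w = 8; total draws C(14,6) = 3003; favorable C(6,6) = 1; P = 1/3003; answer 1/3003
Part 3: R2 = 1/3003; threaded value p + q = 3004; c = 27; T(2) = -2*(17) - 2*(27) = -88; iterating: T(2)=-88, T(3)=142, T(4)=-108, T(5)=-68, T(6)=352, T(7)=-568, T(8)=432, T(9)=272, T(10)=-1408, T(11)=2272, T(12)=-1728, T(13)=-1088, T(14)=5632; answer 5632

5632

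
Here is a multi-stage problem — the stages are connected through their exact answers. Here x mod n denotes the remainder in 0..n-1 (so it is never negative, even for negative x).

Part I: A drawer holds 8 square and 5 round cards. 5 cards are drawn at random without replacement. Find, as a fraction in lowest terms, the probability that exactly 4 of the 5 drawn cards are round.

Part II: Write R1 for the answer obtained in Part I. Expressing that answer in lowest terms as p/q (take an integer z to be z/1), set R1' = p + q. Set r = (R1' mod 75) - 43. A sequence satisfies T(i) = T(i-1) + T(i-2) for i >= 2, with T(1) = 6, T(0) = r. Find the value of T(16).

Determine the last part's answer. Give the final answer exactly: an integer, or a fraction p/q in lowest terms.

11412

Part I: total draws C(13,5) = 1287; favorable C(5,4)*C(8,1) = 40; P = 40/1287; answer 40/1287
Part II: R1 = 40/1287; threaded value p + q = 1327; r = 9; T(2) = 1*(6) + 1*(9) = 15; iterating: T(2)=15, T(3)=21, T(4)=36, T(5)=57, T(6)=93, T(7)=150, T(8)=243, T(9)=393, T(10)=636, T(11)=1029, T(12)=1665, T(13)=2694, T(14)=4359, T(15)=7053, T(16)=11412; answer 11412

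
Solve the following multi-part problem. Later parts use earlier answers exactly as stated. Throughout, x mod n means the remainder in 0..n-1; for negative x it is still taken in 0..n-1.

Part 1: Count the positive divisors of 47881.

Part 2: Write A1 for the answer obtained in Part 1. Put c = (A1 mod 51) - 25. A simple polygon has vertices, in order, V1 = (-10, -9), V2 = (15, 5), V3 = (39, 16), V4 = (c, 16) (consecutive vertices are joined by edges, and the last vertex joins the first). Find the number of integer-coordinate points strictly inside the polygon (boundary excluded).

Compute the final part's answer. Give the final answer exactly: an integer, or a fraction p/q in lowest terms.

Part 1: 47881 is prime, so its only divisors are 1 and 47881; count = 2; answer 2
Part 2: A1 = 2; c = -23; cross terms: (-10*5 - 15*-9)=85, (15*16 - 39*5)=45, (39*16 - -23*16)=992, (-23*-9 - -10*16)=367; twice the area = |1489| = 1489; area = 1489/2; boundary points = 1 + 1 + 62 + 1 = 65; strictly interior points = area - boundary/2 + 1 = 713; answer 713

713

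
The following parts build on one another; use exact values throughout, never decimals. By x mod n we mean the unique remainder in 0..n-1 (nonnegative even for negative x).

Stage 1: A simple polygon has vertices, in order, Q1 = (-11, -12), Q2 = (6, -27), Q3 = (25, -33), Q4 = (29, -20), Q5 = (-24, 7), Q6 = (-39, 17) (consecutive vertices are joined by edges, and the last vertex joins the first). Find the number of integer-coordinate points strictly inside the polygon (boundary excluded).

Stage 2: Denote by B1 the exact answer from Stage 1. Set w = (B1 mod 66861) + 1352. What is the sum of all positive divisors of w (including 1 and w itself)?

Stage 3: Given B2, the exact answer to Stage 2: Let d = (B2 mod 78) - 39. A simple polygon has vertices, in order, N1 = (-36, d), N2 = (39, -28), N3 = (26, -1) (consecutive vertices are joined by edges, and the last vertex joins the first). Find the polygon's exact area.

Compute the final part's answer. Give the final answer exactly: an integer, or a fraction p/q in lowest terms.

Stage 1: cross terms: (-11*-27 - 6*-12)=369, (6*-33 - 25*-27)=477, (25*-20 - 29*-33)=457, (29*7 - -24*-20)=-277, (-24*17 - -39*7)=-135, (-39*-12 - -11*17)=655; twice the area = |1546| = 1546; area = 773; boundary points = 1 + 1 + 1 + 1 + 5 + 1 = 10; strictly interior points = area - boundary/2 + 1 = 769; answer 769
Stage 2: B1 = 769; w = 2121; 2121 = 3 * 7 * 101; sigma = (1 + 3) * (1 + 7) * (1 + 101) = 4 * 8 * 102 = 3264; answer 3264
Stage 3: B2 = 3264; d = 27; cross terms: (-36*-28 - 39*27)=-45, (39*-1 - 26*-28)=689, (26*27 - -36*-1)=666; twice the area = |1310| = 1310; area = 655; answer 655

655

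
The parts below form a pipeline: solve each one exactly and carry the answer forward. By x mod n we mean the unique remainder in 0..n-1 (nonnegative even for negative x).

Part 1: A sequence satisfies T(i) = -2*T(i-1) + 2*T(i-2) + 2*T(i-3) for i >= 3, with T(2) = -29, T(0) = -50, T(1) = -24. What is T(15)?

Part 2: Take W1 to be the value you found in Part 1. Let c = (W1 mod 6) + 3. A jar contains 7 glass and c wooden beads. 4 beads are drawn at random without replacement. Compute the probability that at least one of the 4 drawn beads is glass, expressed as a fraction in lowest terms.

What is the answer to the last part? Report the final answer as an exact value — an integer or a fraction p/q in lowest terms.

98/99

Part 1: T(3) = -2*(-29) + 2*(-24) + 2*(-50) = -90; iterating: T(3)=-90, T(4)=74, T(5)=-386, T(6)=740, T(7)=-2104, T(8)=4916, T(9)=-12560, T(10)=30744, T(11)=-76776, T(12)=189920, T(13)=-471904, T(14)=1170096, T(15)=-2904160; answer -2904160
Part 2: W1 = -2904160; c = 5; total draws C(12,4) = 495; complement C(5,4) = 5; favorable 495 - 5 = 490; P = 98/99; answer 98/99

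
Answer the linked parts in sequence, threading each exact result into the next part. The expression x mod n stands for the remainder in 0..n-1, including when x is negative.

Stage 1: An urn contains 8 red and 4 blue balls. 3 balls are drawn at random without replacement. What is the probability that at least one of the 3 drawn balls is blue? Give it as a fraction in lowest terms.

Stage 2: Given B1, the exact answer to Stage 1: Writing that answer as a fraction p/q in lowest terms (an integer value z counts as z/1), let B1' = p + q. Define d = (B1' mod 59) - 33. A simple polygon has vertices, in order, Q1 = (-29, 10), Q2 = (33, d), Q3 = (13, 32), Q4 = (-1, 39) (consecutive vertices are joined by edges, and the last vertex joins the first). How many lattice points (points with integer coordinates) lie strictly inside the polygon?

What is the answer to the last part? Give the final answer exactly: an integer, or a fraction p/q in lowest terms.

Stage 1: total draws C(12,3) = 220; complement C(8,3) = 56; favorable 220 - 56 = 164; P = 41/55; answer 41/55
Stage 2: B1 = 41/55; threaded value p + q = 96; d = 4; cross terms: (-29*4 - 33*10)=-446, (33*32 - 13*4)=1004, (13*39 - -1*32)=539, (-1*10 - -29*39)=1121; twice the area = |2218| = 2218; area = 1109; boundary points = 2 + 4 + 7 + 1 = 14; strictly interior points = area - boundary/2 + 1 = 1103; answer 1103

1103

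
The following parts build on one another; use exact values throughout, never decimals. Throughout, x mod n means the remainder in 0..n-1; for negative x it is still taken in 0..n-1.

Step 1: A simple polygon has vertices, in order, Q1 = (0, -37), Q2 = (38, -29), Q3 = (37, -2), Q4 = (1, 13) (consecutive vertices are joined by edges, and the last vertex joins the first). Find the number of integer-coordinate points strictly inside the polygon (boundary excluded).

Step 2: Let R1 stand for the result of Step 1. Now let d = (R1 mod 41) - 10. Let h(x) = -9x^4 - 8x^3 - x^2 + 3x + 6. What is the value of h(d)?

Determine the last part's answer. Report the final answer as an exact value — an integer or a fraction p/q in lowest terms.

-991704

Step 1: cross terms: (0*-29 - 38*-37)=1406, (38*-2 - 37*-29)=997, (37*13 - 1*-2)=483, (1*-37 - 0*13)=-37; twice the area = |2849| = 2849; area = 2849/2; boundary points = 2 + 1 + 3 + 1 = 7; strictly interior points = area - boundary/2 + 1 = 1422; answer 1422
Step 2: R1 = 1422; d = 18; -9*(18)^4 - 8*(18)^3 - 1*(18)^2 + 3*(18)^1 + 6 = (-944784) + (-46656) + (-324) + (54) + (6) = -991704; answer -991704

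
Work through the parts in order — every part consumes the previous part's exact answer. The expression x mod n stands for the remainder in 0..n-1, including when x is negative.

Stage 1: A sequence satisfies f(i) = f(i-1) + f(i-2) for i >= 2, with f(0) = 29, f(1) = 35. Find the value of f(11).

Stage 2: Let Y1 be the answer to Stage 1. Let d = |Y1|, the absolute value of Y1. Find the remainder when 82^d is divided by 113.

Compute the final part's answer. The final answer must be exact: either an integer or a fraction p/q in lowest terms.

Stage 1: f(2) = 1*(35) + 1*(29) = 64; iterating: f(2)=64, f(3)=99, f(4)=163, f(5)=262, f(6)=425, f(7)=687, f(8)=1112, f(9)=1799, f(10)=2911, f(11)=4710; answer 4710
Stage 2: Y1 = 4710; d = 4710; squarings mod 113: 82^1=82, 82^2=57, 82^4=85, 82^8=106, 82^16=49, 82^32=28, 82^64=106, 82^128=49, 82^256=28, 82^512=106, 82^1024=49, 82^2048=28, 82^4096=106; 82^4710 = 82^2 * 82^4 * 82^32 * 82^64 * 82^512 * 82^4096 = 99 (mod 113); answer 99

99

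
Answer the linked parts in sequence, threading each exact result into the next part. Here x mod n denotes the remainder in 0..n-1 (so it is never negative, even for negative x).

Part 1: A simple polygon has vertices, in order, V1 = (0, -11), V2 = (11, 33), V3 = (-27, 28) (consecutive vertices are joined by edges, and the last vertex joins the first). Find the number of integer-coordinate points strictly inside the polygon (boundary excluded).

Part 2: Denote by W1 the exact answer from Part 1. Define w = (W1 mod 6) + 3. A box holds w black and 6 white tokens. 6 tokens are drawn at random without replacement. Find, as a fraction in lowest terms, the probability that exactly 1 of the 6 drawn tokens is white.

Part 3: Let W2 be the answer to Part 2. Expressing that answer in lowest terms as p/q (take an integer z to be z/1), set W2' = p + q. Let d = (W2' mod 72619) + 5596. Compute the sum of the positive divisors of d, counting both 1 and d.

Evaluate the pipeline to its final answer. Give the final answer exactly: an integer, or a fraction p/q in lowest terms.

Part 1: cross terms: (0*33 - 11*-11)=121, (11*28 - -27*33)=1199, (-27*-11 - 0*28)=297; twice the area = |1617| = 1617; area = 1617/2; boundary points = 11 + 1 + 3 = 15; strictly interior points = area - boundary/2 + 1 = 802; answer 802
Part 2: W1 = 802; w = 7; total draws C(13,6) = 1716; favorable C(6,1)*C(7,5) = 126; P = 21/286; answer 21/286
Part 3: W2 = 21/286; threaded value p + q = 307; d = 5903; 5903 is prime, so its only divisors are 1 and 5903; sigma = 1 + 5903 = 5904; answer 5904

5904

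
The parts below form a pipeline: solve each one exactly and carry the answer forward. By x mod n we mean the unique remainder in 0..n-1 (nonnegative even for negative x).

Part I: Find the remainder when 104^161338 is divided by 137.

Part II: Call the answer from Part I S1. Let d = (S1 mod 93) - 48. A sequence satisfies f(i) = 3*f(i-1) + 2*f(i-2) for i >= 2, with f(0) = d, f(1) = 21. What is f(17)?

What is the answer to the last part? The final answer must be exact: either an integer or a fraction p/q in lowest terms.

16384547277

Part I: squarings mod 137: 104^1=104, 104^2=130, 104^4=49, 104^8=72, 104^16=115, 104^32=73, 104^64=123, 104^128=59, 104^256=56, 104^512=122, 104^1024=88, 104^2048=72, 104^4096=115, 104^8192=73, 104^16384=123, 104^32768=59, 104^65536=56, 104^131072=122; 104^161338 = 104^2 * 104^8 * 104^16 * 104^32 * 104^512 * 104^1024 * 104^4096 * 104^8192 * 104^16384 * 104^131072 = 61 (mod 137); answer 61
Part II: S1 = 61; d = 13; f(2) = 3*(21) + 2*(13) = 89; iterating: f(2)=89, f(3)=309, f(4)=1105, f(5)=3933, f(6)=14009, f(7)=49893, f(8)=177697, f(9)=632877, f(10)=2254025, f(11)=8027829, f(12)=28591537, f(13)=101830269, f(14)=362673881, f(15)=1291682181, f(16)=4600394305, f(17)=16384547277; answer 16384547277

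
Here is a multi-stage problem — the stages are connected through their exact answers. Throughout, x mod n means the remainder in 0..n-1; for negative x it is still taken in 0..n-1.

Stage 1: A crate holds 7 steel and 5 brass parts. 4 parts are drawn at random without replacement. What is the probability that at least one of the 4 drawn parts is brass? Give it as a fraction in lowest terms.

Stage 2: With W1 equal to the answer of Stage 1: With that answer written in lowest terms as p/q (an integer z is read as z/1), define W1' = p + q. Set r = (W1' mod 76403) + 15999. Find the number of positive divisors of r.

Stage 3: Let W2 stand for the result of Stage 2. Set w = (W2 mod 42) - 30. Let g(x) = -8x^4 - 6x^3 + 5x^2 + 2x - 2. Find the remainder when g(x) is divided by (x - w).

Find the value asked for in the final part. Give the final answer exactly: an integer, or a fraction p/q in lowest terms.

-1807786

Stage 1: total draws C(12,4) = 495; complement C(7,4) = 35; favorable 495 - 35 = 460; P = 92/99; answer 92/99
Stage 2: W1 = 92/99; threaded value p + q = 191; r = 16190; 16190 = 2 * 5 * 1619; number of divisors = (1+1) * (1+1) * (1+1) = 8; answer 8
Stage 3: W2 = 8; w = -22; remainder = value at the root: -8*(-22)^4 - 6*(-22)^3 + 5*(-22)^2 + 2*(-22)^1 - 2 = (-1874048) + (63888) + (2420) + (-44) + (-2) = -1807786; answer -1807786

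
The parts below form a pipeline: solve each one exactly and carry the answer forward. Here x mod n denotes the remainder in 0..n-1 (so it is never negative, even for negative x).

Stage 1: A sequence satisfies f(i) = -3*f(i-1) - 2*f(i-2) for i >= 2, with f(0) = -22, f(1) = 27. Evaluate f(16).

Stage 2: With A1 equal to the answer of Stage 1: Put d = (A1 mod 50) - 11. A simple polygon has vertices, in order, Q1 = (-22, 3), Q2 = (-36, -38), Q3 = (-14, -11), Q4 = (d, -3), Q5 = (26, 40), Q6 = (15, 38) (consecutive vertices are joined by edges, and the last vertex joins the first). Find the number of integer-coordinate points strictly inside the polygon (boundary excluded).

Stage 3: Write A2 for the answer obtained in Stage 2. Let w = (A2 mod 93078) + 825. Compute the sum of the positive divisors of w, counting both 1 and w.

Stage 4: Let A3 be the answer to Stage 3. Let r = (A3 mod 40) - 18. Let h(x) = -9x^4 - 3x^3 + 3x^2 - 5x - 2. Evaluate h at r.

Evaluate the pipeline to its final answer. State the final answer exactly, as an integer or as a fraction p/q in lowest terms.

-961400

Stage 1: f(2) = -3*(27) - 2*(-22) = -37; iterating: f(2)=-37, f(3)=57, f(4)=-97, f(5)=177, f(6)=-337, f(7)=657, f(8)=-1297, f(9)=2577, f(10)=-5137, f(11)=10257, f(12)=-20497, f(13)=40977, f(14)=-81937, f(15)=163857, f(16)=-327697; answer -327697
Stage 2: A1 = -327697; d = -8; cross terms: (-22*-38 - -36*3)=944, (-36*-11 - -14*-38)=-136, (-14*-3 - -8*-11)=-46, (-8*40 - 26*-3)=-242, (26*38 - 15*40)=388, (15*3 - -22*38)=881; twice the area = |1789| = 1789; area = 1789/2; boundary points = 1 + 1 + 2 + 1 + 1 + 1 = 7; strictly interior points = area - boundary/2 + 1 = 892; answer 892
Stage 3: A2 = 892; w = 1717; 1717 = 17 * 101; sigma = (1 + 17) * (1 + 101) = 18 * 102 = 1836; answer 1836
Stage 4: A3 = 1836; r = 18; -9*(18)^4 - 3*(18)^3 + 3*(18)^2 - 5*(18)^1 - 2 = (-944784) + (-17496) + (972) + (-90) + (-2) = -961400; answer -961400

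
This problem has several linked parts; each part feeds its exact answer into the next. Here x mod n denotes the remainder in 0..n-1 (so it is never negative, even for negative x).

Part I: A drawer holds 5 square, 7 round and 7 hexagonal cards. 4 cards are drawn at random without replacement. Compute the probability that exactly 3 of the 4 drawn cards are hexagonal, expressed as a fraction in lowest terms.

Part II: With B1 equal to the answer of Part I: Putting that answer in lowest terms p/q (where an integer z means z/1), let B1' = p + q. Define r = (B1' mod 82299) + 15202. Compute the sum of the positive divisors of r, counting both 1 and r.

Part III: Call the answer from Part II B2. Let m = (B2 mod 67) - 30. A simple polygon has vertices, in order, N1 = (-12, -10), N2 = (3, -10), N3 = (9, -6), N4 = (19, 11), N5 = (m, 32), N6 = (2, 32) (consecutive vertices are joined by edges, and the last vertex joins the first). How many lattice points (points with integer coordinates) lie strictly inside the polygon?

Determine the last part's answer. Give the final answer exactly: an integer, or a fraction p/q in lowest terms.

Part I: total draws C(19,4) = 3876; favorable C(7,3)*C(12,1) = 420; P = 35/323; answer 35/323
Part II: B1 = 35/323; threaded value p + q = 358; r = 15560; 15560 = 2^3 * 5 * 389; sigma = (1 + 2 + 4 + 8) * (1 + 5) * (1 + 389) = 15 * 6 * 390 = 35100; answer 35100
Part III: B2 = 35100; m = 29; cross terms: (-12*-10 - 3*-10)=150, (3*-6 - 9*-10)=72, (9*11 - 19*-6)=213, (19*32 - 29*11)=289, (29*32 - 2*32)=864, (2*-10 - -12*32)=364; twice the area = |1952| = 1952; area = 976; boundary points = 15 + 2 + 1 + 1 + 27 + 14 = 60; strictly interior points = area - boundary/2 + 1 = 947; answer 947

947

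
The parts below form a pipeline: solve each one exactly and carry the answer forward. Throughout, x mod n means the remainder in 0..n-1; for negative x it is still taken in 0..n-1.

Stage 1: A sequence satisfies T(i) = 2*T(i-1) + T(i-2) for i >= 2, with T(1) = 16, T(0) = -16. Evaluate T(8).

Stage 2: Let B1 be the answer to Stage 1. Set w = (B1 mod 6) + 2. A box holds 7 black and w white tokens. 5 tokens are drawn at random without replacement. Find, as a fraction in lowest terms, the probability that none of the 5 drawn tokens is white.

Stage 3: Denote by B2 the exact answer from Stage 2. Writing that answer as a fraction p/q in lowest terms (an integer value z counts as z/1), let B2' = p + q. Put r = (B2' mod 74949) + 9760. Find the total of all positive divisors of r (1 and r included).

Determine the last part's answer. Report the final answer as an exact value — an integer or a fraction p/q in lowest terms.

Stage 1: T(2) = 2*(16) + 1*(-16) = 16; iterating: T(2)=16, T(3)=48, T(4)=112, T(5)=272, T(6)=656, T(7)=1584, T(8)=3824; answer 3824
Stage 2: B1 = 3824; w = 4; total draws C(11,5) = 462; favorable C(7,5) = 21; P = 1/22; answer 1/22
Stage 3: B2 = 1/22; threaded value p + q = 23; r = 9783; 9783 = 3^2 * 1087; sigma = (1 + 3 + 9) * (1 + 1087) = 13 * 1088 = 14144; answer 14144

14144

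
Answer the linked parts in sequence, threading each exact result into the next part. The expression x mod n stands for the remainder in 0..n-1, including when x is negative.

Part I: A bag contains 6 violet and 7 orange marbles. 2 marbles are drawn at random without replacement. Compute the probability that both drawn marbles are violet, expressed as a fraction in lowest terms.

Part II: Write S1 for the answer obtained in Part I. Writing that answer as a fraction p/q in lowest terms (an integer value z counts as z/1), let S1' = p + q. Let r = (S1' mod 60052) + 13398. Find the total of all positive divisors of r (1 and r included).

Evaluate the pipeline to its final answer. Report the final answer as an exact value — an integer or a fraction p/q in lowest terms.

Part I: total draws C(13,2) = 78; favorable C(6,2) = 15; P = 5/26; answer 5/26
Part II: S1 = 5/26; threaded value p + q = 31; r = 13429; 13429 = 13 * 1033; sigma = (1 + 13) * (1 + 1033) = 14 * 1034 = 14476; answer 14476

14476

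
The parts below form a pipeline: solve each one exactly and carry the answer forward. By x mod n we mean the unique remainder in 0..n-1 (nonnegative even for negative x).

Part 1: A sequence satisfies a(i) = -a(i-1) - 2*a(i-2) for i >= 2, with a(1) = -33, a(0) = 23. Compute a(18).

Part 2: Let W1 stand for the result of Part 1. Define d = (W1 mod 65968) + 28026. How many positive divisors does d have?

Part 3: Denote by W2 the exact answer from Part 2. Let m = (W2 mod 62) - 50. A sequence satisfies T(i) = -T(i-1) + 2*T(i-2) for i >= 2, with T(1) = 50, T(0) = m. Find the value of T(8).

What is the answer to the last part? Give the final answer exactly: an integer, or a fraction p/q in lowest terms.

-8206

Part 1: a(2) = -1*(-33) - 2*(23) = -13; iterating: a(2)=-13, a(3)=79, a(4)=-53, a(5)=-105, a(6)=211, a(7)=-1, a(8)=-421, a(9)=423, a(10)=419, a(11)=-1265, a(12)=427, a(13)=2103, a(14)=-2957, a(15)=-1249, a(16)=7163, a(17)=-4665, a(18)=-9661; answer -9661
Part 2: W1 = -9661; d = 84333; 84333 = 3 * 28111; number of divisors = (1+1) * (1+1) = 4; answer 4
Part 3: W2 = 4; m = -46; T(2) = -1*(50) + 2*(-46) = -142; iterating: T(2)=-142, T(3)=242, T(4)=-526, T(5)=1010, T(6)=-2062, T(7)=4082, T(8)=-8206; answer -8206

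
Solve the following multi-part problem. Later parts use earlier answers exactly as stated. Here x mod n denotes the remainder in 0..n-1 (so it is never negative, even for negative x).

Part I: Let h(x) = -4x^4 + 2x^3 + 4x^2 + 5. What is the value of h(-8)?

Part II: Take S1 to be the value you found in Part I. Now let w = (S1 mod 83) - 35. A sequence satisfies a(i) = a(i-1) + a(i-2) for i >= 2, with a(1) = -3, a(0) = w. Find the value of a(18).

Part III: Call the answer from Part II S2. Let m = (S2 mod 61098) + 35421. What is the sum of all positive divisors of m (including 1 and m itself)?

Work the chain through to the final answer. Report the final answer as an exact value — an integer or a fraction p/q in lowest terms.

Part I: -4*(-8)^4 + 2*(-8)^3 + 4*(-8)^2 + 5 = (-16384) + (-1024) + (256) + (5) = -17147; answer -17147
Part II: S1 = -17147; w = -1; a(2) = 1*(-3) + 1*(-1) = -4; iterating: a(2)=-4, a(3)=-7, a(4)=-11, a(5)=-18, a(6)=-29, a(7)=-47, a(8)=-76, a(9)=-123, a(10)=-199, a(11)=-322, a(12)=-521, a(13)=-843, a(14)=-1364, a(15)=-2207, a(16)=-3571, a(17)=-5778, a(18)=-9349; answer -9349
Part III: S2 = -9349; m = 87170; 87170 = 2 * 5 * 23 * 379; sigma = (1 + 2) * (1 + 5) * (1 + 23) * (1 + 379) = 3 * 6 * 24 * 380 = 164160; answer 164160

164160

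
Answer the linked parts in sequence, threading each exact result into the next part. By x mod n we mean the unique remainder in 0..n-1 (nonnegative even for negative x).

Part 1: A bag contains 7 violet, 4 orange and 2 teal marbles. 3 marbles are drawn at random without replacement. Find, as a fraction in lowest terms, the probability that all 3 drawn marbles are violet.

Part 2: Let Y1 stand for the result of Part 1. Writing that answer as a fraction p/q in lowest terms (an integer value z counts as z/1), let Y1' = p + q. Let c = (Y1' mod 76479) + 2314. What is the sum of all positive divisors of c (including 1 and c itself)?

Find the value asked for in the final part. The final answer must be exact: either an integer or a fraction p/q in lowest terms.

Part 1: total draws C(13,3) = 286; favorable C(7,3) = 35; P = 35/286; answer 35/286
Part 2: Y1 = 35/286; threaded value p + q = 321; c = 2635; 2635 = 5 * 17 * 31; sigma = (1 + 5) * (1 + 17) * (1 + 31) = 6 * 18 * 32 = 3456; answer 3456

3456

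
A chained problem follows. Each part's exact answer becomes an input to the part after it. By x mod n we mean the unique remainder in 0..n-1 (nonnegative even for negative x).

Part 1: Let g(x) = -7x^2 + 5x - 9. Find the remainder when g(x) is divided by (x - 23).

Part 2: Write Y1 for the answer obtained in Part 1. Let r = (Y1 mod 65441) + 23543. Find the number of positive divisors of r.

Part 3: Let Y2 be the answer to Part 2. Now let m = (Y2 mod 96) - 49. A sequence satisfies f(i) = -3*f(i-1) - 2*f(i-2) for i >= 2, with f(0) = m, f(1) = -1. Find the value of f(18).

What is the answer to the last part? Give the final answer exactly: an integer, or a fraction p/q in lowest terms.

Part 1: remainder = value at the root: -7*(23)^2 + 5*(23)^1 - 9 = (-3703) + (115) + (-9) = -3597; answer -3597
Part 2: Y1 = -3597; r = 85387; 85387 = 103 * 829; number of divisors = (1+1) * (1+1) = 4; answer 4
Part 3: Y2 = 4; m = -45; f(2) = -3*(-1) - 2*(-45) = 93; iterating: f(2)=93, f(3)=-277, f(4)=645, f(5)=-1381, f(6)=2853, f(7)=-5797, f(8)=11685, f(9)=-23461, f(10)=47013, f(11)=-94117, f(12)=188325, f(13)=-376741, f(14)=753573, f(15)=-1507237, f(16)=3014565, f(17)=-6029221, f(18)=12058533; answer 12058533

12058533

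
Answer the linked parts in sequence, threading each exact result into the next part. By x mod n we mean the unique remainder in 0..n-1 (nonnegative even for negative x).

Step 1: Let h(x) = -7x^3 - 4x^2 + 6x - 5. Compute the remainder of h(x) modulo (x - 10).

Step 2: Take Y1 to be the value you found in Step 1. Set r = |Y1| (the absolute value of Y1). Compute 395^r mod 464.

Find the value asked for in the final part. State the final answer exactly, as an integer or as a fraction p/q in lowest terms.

27

Step 1: remainder = value at the root: -7*(10)^3 - 4*(10)^2 + 6*(10)^1 - 5 = (-7000) + (-400) + (60) + (-5) = -7345; answer -7345
Step 2: Y1 = -7345; r = 7345; squarings mod 464: 395^1=395, 395^2=121, 395^4=257, 395^8=161, 395^16=401, 395^32=257, 395^64=161, 395^128=401, 395^256=257, 395^512=161, 395^1024=401, 395^2048=257, 395^4096=161; 395^7345 = 395^1 * 395^16 * 395^32 * 395^128 * 395^1024 * 395^2048 * 395^4096 = 27 (mod 464); answer 27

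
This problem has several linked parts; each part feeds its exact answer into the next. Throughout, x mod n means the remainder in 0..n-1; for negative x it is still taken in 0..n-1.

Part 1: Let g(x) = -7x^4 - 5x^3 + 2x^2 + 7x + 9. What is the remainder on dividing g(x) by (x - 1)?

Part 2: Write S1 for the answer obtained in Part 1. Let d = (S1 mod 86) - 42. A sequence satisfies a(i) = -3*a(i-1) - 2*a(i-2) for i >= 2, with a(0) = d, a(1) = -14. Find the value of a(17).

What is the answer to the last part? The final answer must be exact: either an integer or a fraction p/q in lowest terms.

-6553514

Part 1: remainder = value at the root: -7*(1)^4 - 5*(1)^3 + 2*(1)^2 + 7*(1)^1 + 9 = (-7) + (-5) + (2) + (7) + (9) = 6; answer 6
Part 2: S1 = 6; d = -36; a(2) = -3*(-14) - 2*(-36) = 114; iterating: a(2)=114, a(3)=-314, a(4)=714, a(5)=-1514, a(6)=3114, a(7)=-6314, a(8)=12714, a(9)=-25514, a(10)=51114, a(11)=-102314, a(12)=204714, a(13)=-409514, a(14)=819114, a(15)=-1638314, a(16)=3276714, a(17)=-6553514; answer -6553514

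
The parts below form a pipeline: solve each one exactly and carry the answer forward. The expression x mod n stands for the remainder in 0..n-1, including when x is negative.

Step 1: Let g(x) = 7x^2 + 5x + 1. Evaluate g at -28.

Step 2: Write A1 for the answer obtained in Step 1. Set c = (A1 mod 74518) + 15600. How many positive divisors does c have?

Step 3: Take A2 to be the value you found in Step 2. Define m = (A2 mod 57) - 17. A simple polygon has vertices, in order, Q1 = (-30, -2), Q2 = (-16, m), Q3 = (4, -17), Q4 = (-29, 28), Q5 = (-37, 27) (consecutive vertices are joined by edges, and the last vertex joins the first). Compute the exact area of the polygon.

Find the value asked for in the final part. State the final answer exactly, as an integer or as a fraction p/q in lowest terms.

719

Step 1: 7*(-28)^2 + 5*(-28)^1 + 1 = (5488) + (-140) + (1) = 5349; answer 5349
Step 2: A1 = 5349; c = 20949; 20949 = 3 * 6983; number of divisors = (1+1) * (1+1) = 4; answer 4
Step 3: A2 = 4; m = -13; cross terms: (-30*-13 - -16*-2)=358, (-16*-17 - 4*-13)=324, (4*28 - -29*-17)=-381, (-29*27 - -37*28)=253, (-37*-2 - -30*27)=884; twice the area = |1438| = 1438; area = 719; answer 719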